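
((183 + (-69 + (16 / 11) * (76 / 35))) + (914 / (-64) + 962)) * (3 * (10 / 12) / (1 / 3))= 39357861 / 4928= 7986.58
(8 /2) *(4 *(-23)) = -368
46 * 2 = 92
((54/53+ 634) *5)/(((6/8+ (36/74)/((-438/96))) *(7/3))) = 259728160/122801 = 2115.03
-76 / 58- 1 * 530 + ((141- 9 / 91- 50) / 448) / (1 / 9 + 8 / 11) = -3257061165 / 6133036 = -531.07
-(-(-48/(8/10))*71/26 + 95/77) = -165245/1001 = -165.08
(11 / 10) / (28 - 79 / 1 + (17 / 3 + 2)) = -33 / 1300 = -0.03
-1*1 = -1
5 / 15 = 1 / 3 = 0.33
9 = 9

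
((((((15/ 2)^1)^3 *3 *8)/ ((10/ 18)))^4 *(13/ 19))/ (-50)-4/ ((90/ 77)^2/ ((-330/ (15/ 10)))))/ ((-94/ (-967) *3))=-22467512339936877209879/ 4339980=-5176870017819639.08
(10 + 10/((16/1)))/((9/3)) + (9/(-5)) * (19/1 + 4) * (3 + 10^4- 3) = -9935915/24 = -413996.46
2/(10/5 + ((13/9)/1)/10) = 180/193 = 0.93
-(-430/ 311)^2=-184900/ 96721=-1.91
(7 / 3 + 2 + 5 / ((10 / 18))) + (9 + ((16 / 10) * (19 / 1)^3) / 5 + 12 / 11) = 1830101 / 825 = 2218.30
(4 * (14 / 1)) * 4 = 224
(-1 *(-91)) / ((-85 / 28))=-2548 / 85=-29.98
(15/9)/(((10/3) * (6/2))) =1/6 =0.17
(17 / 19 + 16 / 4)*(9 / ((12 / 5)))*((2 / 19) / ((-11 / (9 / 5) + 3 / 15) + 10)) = 62775 / 132848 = 0.47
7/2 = 3.50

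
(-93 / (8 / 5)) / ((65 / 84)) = -1953 / 26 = -75.12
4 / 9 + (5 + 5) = 94 / 9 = 10.44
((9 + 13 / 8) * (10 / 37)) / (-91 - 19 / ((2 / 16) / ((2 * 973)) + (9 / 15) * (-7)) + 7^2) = -138942275 / 1813267288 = -0.08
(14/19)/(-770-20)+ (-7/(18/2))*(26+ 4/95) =-273637/13509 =-20.26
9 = 9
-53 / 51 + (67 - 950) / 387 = -21848 / 6579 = -3.32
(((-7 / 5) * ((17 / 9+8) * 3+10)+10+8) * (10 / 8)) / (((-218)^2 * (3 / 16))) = -563 / 106929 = -0.01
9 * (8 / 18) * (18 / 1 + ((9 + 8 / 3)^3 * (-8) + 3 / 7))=-9590068 / 189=-50741.10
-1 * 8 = -8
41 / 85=0.48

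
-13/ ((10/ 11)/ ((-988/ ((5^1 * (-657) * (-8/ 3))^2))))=35321/ 191844000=0.00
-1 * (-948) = 948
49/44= 1.11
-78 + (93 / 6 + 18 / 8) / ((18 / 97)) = 1271 / 72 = 17.65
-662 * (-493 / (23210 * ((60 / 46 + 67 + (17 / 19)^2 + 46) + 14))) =1354908449 / 12440072590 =0.11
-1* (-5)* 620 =3100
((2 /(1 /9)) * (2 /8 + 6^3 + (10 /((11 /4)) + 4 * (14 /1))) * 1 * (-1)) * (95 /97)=-10378845 /2134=-4863.56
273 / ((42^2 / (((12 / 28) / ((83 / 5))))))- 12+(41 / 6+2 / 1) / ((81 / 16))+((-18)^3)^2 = 134454498463715 / 3953124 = 34012213.75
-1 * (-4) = 4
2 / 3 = 0.67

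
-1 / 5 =-0.20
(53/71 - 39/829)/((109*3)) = 0.00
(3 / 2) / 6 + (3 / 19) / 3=23 / 76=0.30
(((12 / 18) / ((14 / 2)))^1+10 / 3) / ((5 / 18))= 432 / 35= 12.34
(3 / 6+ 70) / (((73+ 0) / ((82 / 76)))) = 1.04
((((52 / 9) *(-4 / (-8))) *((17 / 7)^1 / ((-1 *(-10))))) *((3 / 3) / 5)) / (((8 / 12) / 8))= 884 / 525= 1.68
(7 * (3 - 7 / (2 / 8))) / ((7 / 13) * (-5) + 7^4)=-325 / 4454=-0.07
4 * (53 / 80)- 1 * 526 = -10467 / 20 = -523.35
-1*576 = -576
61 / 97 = 0.63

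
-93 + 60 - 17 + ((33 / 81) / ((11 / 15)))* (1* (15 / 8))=-1175 / 24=-48.96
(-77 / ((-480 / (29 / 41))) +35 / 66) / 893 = 0.00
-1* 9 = -9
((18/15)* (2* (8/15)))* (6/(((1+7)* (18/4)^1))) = 16/75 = 0.21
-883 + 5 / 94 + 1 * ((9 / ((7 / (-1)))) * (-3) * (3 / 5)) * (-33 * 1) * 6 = -4412467 / 3290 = -1341.18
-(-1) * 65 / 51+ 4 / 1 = 269 / 51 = 5.27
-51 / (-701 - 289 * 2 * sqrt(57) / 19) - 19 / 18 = -146126131 / 150018606 - 29478 * sqrt(57) / 8334367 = -1.00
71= 71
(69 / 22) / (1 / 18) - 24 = 357 / 11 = 32.45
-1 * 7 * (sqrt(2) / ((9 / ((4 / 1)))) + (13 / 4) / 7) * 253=-7084 * sqrt(2) / 9- 3289 / 4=-1935.39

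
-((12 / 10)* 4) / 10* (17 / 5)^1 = -204 / 125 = -1.63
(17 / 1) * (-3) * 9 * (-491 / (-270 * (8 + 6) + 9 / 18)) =-450738 / 7559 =-59.63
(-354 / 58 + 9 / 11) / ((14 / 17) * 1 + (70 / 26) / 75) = -6.15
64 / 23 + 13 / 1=363 / 23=15.78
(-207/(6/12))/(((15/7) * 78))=-161/65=-2.48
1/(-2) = -1/2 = -0.50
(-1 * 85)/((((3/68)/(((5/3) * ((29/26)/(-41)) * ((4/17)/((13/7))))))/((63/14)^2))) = 1552950/6929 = 224.12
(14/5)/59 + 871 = 256959/295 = 871.05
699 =699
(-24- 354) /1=-378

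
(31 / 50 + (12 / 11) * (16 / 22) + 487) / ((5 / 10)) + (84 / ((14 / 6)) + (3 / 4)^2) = 49048041 / 48400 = 1013.39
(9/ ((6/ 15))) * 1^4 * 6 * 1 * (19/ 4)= 2565/ 4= 641.25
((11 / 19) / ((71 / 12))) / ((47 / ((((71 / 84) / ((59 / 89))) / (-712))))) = -11 / 2950472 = -0.00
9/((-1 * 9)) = -1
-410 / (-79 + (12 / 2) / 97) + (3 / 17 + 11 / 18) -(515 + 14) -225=-1752638711 / 2343042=-748.02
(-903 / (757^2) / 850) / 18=-301 / 2922549900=-0.00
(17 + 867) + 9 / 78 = 22987 / 26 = 884.12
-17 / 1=-17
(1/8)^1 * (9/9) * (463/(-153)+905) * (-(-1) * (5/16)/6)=345005/58752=5.87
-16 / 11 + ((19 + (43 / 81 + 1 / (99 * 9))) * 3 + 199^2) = 3926156 / 99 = 39658.14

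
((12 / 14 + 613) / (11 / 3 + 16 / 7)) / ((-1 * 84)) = -4297 / 3500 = -1.23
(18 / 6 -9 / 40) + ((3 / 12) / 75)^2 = 249751 / 90000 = 2.78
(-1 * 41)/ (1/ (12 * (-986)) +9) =-485112/ 106487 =-4.56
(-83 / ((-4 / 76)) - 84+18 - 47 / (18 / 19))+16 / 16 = 26323 / 18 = 1462.39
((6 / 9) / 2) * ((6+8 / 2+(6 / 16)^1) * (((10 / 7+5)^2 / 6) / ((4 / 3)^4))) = 1512675 / 200704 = 7.54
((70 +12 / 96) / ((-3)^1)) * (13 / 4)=-2431 / 32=-75.97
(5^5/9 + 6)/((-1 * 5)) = -3179/45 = -70.64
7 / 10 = 0.70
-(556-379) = -177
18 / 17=1.06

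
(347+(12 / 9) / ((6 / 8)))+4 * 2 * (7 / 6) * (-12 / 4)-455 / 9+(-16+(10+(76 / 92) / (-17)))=929627 / 3519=264.17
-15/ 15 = -1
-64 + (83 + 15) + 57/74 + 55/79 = 207337/5846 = 35.47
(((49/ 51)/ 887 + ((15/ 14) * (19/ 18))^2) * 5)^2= 463782948889693225/ 11320411833835776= 40.97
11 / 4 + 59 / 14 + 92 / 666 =66223 / 9324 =7.10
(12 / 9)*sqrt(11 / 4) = 2*sqrt(11) / 3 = 2.21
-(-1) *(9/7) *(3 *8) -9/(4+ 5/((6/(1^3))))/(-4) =12717/406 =31.32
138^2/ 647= 19044/ 647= 29.43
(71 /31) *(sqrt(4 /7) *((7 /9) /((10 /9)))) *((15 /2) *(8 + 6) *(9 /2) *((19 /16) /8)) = 254961 *sqrt(7) /7936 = 85.00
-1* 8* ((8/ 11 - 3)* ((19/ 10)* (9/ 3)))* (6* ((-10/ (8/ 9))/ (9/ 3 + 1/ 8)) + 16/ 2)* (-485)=7519440/ 11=683585.45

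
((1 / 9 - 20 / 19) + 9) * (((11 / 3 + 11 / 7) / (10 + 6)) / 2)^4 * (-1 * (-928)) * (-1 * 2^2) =-182838638125 / 8513600256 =-21.48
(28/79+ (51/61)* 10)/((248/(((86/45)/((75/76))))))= 34312366/504187875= 0.07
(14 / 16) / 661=7 / 5288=0.00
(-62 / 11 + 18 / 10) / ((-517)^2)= -211 / 14700895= -0.00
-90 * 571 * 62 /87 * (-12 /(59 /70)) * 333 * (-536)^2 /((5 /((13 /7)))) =31701328273704960 /1711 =18527953403684.96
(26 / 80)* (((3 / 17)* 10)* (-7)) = -273 / 68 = -4.01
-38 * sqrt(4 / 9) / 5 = -76 / 15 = -5.07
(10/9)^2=100/81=1.23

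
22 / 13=1.69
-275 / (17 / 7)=-1925 / 17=-113.24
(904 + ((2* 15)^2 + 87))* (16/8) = 3782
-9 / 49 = -0.18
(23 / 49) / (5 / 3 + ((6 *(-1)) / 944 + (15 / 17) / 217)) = 17163336 / 60858553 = 0.28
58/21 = 2.76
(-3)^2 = 9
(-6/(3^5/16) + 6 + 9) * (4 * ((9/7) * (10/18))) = 3380/81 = 41.73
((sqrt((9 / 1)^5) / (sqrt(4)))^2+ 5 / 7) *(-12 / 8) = -1240089 / 56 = -22144.45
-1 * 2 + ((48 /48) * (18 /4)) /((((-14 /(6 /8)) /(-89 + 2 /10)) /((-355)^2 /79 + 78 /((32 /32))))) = 396142319 /11060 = 35817.57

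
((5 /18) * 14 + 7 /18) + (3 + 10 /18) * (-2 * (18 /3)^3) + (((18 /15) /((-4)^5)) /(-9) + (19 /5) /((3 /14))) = -34882301 /23040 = -1513.99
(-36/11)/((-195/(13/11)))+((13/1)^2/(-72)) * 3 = -101957/14520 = -7.02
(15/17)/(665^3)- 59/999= -58992369778/998870854275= -0.06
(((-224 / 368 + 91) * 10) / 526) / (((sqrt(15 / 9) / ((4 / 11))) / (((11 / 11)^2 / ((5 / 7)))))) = 5292 * sqrt(15) / 30245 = 0.68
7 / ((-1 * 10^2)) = -7 / 100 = -0.07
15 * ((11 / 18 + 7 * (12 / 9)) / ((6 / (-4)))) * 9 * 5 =-4475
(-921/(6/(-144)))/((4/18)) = 99468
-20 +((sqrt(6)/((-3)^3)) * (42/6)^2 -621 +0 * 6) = -641 -49 * sqrt(6)/27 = -645.45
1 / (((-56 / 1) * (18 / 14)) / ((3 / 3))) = -1 / 72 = -0.01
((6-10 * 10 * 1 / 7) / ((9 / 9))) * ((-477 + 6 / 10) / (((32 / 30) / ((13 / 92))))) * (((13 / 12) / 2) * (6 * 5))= 87556365 / 10304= 8497.32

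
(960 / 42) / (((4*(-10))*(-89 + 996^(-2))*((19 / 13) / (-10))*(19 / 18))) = -0.04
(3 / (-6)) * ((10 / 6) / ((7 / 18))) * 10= -150 / 7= -21.43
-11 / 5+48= 229 / 5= 45.80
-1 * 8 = -8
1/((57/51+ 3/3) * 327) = 17/11772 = 0.00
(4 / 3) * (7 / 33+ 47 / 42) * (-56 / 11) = -3280 / 363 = -9.04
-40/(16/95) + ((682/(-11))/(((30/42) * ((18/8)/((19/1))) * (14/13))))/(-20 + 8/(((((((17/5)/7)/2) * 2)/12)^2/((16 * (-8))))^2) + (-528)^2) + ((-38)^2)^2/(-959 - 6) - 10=-8530672081803300929479/3542251475282546214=-2408.26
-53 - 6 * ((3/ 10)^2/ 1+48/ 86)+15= -41.89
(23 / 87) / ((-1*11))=-23 / 957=-0.02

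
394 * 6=2364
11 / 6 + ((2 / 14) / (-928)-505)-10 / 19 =-186503465 / 370272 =-503.69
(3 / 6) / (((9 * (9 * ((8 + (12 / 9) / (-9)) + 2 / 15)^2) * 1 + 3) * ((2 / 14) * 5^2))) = 0.00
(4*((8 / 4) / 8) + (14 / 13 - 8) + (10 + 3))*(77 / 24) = 1771 / 78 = 22.71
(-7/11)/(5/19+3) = -133/682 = -0.20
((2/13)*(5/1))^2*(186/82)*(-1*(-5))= 6.71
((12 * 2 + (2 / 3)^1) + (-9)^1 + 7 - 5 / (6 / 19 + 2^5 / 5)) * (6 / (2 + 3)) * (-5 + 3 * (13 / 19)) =-2349704 / 30305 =-77.54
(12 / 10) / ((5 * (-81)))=-2 / 675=-0.00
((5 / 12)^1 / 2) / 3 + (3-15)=-859 / 72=-11.93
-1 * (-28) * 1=28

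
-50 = -50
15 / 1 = 15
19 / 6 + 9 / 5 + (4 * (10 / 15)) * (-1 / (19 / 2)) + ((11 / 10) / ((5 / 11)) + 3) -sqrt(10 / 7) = 14401 / 1425 -sqrt(70) / 7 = 8.91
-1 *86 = -86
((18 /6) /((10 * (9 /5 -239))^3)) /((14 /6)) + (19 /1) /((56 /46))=1458026776135 /93420479936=15.61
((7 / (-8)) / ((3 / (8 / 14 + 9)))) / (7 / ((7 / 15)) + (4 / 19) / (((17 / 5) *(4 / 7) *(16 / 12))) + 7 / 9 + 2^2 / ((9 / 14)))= -21641 / 171174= -0.13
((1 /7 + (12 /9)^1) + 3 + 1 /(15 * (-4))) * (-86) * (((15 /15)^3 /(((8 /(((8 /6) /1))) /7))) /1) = -80539 /180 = -447.44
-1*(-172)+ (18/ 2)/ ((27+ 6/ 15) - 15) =10709/ 62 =172.73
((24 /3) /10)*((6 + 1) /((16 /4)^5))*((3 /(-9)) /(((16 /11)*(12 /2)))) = -77 /368640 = -0.00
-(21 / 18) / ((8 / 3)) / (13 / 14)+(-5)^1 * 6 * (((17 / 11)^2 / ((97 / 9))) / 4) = -2603893 / 1220648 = -2.13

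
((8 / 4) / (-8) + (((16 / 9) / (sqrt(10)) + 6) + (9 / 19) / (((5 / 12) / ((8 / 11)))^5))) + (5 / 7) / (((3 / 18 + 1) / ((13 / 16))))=8*sqrt(10) / 45 + 52184674024453 / 3748462025000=14.48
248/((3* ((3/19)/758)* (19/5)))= 939920/9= 104435.56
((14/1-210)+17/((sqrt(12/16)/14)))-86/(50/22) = -5846/25+476 * sqrt(3)/3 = 40.98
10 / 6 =5 / 3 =1.67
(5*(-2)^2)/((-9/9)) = -20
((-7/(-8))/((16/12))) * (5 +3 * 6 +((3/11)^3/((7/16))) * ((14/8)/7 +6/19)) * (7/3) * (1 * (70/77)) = 142666055/4450864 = 32.05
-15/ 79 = -0.19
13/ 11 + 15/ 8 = 269/ 88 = 3.06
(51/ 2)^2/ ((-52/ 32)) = -5202/ 13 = -400.15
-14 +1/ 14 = -195/ 14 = -13.93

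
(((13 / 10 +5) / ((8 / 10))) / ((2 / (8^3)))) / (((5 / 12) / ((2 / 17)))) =48384 / 85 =569.22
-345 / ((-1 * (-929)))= -345 / 929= -0.37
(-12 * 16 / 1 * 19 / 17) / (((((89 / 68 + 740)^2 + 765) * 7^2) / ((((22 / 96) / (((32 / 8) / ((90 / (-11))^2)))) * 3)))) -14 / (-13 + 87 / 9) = 3200194668831 / 761967723055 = 4.20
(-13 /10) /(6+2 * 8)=-13 /220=-0.06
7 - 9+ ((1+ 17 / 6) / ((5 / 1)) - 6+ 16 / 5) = -121 / 30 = -4.03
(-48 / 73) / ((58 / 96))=-2304 / 2117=-1.09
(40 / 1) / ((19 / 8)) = 320 / 19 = 16.84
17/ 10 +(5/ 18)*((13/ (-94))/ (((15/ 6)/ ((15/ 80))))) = 38287/ 22560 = 1.70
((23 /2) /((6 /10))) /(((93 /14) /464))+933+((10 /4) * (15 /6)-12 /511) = 1299093221 /570276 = 2278.01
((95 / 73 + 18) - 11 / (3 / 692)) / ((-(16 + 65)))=551449 / 17739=31.09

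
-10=-10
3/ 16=0.19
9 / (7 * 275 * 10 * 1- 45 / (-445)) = 801 / 1713259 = 0.00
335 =335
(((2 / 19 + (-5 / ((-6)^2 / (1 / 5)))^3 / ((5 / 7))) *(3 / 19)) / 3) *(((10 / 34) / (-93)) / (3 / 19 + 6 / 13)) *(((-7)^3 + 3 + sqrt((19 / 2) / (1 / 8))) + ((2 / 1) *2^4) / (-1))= 6063551 / 576423216- 6063551 *sqrt(19) / 107214718176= 0.01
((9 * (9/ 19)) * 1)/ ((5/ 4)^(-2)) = 2025/ 304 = 6.66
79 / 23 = 3.43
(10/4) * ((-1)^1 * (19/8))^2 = 1805/128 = 14.10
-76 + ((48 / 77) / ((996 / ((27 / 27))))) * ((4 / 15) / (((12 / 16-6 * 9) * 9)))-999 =-197556195439 / 183773205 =-1075.00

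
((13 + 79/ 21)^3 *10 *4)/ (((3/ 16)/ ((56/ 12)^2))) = 111652372480/ 5103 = 21879751.61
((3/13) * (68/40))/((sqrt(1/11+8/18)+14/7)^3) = 55483461/524596891 - 18797427 * sqrt(583)/5245968910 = 0.02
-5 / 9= -0.56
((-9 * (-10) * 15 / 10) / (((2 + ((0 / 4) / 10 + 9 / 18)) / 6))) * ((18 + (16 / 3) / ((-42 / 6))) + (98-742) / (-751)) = 30821688 / 5257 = 5862.98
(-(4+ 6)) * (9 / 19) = -90 / 19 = -4.74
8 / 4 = 2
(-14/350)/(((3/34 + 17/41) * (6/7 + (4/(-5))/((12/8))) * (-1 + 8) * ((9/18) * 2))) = -123/3505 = -0.04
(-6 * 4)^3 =-13824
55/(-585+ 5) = -11/116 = -0.09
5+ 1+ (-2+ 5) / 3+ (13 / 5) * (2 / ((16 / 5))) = 69 / 8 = 8.62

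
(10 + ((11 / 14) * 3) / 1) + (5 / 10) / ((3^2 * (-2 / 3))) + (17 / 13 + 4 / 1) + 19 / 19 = 20291 / 1092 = 18.58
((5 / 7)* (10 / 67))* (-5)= -250 / 469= -0.53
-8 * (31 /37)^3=-238328 /50653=-4.71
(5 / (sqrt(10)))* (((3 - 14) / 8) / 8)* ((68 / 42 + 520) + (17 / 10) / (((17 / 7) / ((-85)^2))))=-2577553* sqrt(10) / 5376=-1516.17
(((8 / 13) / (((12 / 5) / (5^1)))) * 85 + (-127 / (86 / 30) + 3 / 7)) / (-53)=-764216 / 622167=-1.23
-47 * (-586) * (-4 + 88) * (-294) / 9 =-75575248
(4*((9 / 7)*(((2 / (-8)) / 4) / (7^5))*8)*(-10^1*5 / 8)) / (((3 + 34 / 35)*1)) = 1125 / 4672346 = 0.00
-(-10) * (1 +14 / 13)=270 / 13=20.77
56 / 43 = 1.30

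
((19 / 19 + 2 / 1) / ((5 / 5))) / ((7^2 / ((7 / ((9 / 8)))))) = 8 / 21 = 0.38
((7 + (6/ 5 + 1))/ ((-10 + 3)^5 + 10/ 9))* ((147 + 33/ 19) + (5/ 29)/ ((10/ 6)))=-33952554/ 416702015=-0.08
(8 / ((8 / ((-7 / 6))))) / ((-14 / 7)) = 7 / 12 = 0.58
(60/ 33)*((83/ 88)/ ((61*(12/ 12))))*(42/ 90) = 0.01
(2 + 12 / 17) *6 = 276 / 17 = 16.24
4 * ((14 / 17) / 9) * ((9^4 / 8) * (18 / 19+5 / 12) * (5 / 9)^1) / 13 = 293895 / 16796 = 17.50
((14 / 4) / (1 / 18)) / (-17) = -63 / 17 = -3.71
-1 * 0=0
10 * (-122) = -1220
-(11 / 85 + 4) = -351 / 85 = -4.13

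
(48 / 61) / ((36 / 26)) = 104 / 183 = 0.57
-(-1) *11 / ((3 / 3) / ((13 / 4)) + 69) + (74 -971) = -808054 / 901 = -896.84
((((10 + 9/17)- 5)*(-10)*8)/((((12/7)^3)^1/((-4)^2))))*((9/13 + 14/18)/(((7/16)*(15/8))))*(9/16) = -25351424/17901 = -1416.20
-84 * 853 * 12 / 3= -286608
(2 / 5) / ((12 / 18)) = 3 / 5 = 0.60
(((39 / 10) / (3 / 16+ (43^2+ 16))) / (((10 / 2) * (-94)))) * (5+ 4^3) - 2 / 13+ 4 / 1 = 1753136318 / 455851825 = 3.85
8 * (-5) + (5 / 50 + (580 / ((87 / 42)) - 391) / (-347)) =-137343 / 3470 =-39.58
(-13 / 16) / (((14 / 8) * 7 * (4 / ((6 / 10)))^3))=-351 / 1568000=-0.00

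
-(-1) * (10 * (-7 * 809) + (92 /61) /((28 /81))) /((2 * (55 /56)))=-96716588 /3355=-28827.60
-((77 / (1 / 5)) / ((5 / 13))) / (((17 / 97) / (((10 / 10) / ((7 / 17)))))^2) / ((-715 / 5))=9409 / 7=1344.14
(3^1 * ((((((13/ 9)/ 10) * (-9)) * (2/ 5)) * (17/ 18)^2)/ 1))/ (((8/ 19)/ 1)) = -71383/ 21600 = -3.30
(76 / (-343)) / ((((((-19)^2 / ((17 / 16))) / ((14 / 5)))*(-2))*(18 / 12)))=0.00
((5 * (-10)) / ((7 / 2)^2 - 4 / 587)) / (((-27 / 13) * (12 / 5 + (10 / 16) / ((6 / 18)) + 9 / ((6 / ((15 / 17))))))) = 61048000 / 173816199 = 0.35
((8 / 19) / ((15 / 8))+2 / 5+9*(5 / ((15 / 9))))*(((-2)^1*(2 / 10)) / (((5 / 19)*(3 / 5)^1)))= -15746 / 225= -69.98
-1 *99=-99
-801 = -801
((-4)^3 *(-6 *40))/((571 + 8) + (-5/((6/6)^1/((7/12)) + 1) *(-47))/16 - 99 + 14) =1556480/50607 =30.76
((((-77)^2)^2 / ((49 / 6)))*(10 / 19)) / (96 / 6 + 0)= 10761135 / 76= 141593.88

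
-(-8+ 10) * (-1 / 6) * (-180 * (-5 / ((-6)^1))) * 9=-450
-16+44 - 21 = 7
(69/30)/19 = 23/190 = 0.12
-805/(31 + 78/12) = -322/15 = -21.47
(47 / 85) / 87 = 47 / 7395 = 0.01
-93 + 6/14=-648/7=-92.57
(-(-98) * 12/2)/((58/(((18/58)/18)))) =147/841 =0.17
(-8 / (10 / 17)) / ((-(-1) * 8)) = -17 / 10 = -1.70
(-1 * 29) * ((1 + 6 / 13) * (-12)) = 6612 / 13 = 508.62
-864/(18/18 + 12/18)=-2592/5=-518.40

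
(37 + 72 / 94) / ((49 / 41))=72775 / 2303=31.60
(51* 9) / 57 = 153 / 19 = 8.05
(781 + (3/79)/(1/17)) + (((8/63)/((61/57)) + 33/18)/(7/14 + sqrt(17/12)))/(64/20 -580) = 781.64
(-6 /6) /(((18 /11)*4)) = -11 /72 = -0.15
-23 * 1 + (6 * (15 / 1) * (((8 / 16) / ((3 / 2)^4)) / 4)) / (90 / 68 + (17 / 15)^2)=-22.15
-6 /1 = -6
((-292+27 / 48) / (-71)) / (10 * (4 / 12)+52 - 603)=-0.01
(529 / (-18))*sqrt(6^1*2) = -529*sqrt(3) / 9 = -101.81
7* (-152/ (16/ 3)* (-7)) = 2793/ 2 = 1396.50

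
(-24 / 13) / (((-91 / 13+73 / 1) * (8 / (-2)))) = 1 / 143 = 0.01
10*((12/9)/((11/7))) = 8.48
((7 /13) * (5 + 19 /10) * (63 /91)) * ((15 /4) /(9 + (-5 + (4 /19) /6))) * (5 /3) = 10773 /2704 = 3.98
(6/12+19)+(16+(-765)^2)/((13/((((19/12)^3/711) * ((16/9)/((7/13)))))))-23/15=20505421781/24188220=847.74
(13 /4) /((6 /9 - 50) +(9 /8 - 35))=-78 /1997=-0.04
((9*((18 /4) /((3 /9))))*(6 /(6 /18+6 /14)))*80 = 76545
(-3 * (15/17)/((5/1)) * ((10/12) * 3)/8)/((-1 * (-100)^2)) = 9/544000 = 0.00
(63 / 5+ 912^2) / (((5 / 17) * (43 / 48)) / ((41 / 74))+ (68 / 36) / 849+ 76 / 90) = 177190006795128 / 281673797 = 629061.02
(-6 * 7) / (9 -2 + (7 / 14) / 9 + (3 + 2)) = -108 / 31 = -3.48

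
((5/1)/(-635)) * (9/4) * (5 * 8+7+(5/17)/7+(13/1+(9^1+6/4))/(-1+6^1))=-554157/604520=-0.92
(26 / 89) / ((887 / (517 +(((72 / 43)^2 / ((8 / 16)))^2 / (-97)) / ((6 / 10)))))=4453027600034 / 26179369512271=0.17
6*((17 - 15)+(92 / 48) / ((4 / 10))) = 163 / 4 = 40.75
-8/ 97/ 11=-8/ 1067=-0.01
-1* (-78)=78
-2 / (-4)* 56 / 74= 0.38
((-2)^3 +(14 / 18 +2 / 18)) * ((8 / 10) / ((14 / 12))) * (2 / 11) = -1024 / 1155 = -0.89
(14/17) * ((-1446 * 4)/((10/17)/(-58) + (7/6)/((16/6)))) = -37572864/3371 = -11145.91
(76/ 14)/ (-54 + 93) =38/ 273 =0.14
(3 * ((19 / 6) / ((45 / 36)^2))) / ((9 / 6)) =4.05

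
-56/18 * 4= -112/9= -12.44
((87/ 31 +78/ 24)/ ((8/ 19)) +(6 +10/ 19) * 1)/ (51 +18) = 131373/ 433504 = 0.30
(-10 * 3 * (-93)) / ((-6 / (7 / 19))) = -3255 / 19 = -171.32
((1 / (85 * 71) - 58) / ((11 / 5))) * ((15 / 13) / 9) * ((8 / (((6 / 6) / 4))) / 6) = -18.03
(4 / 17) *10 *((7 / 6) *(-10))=-27.45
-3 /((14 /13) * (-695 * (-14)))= -39 /136220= -0.00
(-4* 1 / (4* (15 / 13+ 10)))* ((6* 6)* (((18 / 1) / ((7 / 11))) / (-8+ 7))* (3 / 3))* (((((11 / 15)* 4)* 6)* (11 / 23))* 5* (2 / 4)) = 1921.16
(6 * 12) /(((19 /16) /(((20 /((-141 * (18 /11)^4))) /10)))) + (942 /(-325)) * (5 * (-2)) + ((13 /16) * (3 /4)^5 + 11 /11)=62515265193481 /2079857295360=30.06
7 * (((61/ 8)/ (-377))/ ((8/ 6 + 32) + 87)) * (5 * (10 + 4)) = -44835/ 544388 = -0.08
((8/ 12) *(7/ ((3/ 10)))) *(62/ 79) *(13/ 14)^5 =57550415/ 6828444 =8.43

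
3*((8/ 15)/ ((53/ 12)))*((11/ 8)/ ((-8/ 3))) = -99/ 530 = -0.19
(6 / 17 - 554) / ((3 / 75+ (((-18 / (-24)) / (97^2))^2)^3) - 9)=668717496492959995778757211340800 / 10822253406906891899385921750463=61.79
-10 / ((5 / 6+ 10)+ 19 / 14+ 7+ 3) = -105 / 233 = -0.45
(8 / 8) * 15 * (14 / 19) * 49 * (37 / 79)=380730 / 1501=253.65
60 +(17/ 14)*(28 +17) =1605/ 14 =114.64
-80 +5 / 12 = -955 / 12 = -79.58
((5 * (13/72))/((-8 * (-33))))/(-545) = -13/2071872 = -0.00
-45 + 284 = 239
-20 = -20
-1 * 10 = -10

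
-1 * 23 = -23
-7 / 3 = -2.33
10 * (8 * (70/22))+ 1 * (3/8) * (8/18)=16811/66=254.71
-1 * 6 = -6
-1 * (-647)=647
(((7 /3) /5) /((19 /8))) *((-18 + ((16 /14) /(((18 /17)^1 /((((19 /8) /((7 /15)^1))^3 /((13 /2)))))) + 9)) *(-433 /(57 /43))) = -159797176501 /193163880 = -827.26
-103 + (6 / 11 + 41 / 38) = -42375 / 418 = -101.38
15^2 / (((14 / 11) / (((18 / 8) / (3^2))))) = 2475 / 56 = 44.20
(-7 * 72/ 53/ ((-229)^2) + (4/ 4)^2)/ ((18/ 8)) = 11115476/ 25014357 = 0.44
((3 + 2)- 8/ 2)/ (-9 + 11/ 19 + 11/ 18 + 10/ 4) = -171/ 908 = -0.19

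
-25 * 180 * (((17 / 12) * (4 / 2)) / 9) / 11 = -4250 / 33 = -128.79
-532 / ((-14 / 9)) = 342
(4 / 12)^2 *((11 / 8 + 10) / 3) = 91 / 216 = 0.42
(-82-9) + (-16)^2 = 165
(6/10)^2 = 9/25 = 0.36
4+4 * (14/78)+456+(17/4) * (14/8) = 292129/624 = 468.16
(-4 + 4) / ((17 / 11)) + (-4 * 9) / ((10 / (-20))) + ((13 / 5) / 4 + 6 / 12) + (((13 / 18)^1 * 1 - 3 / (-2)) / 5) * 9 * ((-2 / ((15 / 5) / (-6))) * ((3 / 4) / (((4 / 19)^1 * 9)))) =4769 / 60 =79.48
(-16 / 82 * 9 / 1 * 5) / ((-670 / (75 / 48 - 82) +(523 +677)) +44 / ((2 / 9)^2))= -463320 / 110775317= -0.00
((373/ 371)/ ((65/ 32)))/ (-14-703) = -11936/ 17290455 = -0.00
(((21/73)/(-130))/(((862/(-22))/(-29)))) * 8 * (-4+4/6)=17864/409019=0.04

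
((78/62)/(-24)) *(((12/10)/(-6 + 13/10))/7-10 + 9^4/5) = -27846767/407960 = -68.26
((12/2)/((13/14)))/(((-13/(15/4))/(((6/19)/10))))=-189/3211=-0.06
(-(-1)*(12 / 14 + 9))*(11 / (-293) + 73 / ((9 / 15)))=2458976 / 2051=1198.92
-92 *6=-552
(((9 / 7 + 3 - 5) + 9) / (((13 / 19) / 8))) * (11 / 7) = 96976 / 637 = 152.24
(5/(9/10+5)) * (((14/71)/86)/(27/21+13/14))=4900/5583937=0.00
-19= -19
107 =107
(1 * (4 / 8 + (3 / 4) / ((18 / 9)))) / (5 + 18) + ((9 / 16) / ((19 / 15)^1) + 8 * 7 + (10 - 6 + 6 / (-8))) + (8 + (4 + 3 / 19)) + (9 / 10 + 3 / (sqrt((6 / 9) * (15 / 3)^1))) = 74.43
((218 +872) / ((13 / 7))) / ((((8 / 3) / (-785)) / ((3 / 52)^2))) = -80858925 / 140608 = -575.07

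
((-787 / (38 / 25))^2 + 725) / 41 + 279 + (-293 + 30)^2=4499751917 / 59204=76004.19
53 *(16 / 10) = 424 / 5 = 84.80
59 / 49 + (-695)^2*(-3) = -71004616 / 49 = -1449073.80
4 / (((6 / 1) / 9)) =6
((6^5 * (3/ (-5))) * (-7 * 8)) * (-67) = -87526656/ 5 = -17505331.20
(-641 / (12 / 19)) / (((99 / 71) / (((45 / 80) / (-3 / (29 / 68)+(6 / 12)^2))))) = 25076561 / 415536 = 60.35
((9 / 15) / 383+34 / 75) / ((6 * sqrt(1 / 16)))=26134 / 86175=0.30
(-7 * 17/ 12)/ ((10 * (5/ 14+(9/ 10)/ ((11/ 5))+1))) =-539/ 960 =-0.56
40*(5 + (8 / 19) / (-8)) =3760 / 19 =197.89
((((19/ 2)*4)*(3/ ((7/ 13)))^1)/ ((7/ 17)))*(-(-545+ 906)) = -185612.94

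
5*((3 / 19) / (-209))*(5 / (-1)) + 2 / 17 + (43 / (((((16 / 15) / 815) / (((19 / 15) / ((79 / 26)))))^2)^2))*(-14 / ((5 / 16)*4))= -6673651865270490948876713451 / 1346254396450304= -4957199681477.02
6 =6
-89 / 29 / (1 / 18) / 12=-4.60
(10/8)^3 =125/64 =1.95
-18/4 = -4.50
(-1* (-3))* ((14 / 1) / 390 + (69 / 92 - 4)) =-2507 / 260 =-9.64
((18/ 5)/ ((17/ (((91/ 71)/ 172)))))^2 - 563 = -151656086325539/ 269371380100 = -563.00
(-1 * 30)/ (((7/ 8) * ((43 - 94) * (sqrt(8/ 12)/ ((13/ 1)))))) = 520 * sqrt(6)/ 119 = 10.70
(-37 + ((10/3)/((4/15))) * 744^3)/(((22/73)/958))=180006086507821/11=16364189682529.18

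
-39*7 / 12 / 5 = -4.55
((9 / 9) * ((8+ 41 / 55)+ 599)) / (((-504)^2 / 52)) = 8047 / 64680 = 0.12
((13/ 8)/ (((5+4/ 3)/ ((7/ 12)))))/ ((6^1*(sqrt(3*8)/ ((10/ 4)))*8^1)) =455*sqrt(6)/ 700416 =0.00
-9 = -9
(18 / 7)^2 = 324 / 49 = 6.61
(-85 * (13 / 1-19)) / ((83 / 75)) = 38250 / 83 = 460.84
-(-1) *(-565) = -565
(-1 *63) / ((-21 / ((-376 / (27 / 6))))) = -752 / 3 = -250.67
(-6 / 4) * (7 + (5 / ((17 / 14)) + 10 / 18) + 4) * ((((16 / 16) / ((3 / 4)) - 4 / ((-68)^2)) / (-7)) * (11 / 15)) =60946369 / 18571140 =3.28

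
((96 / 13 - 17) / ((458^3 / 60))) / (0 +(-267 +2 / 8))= 0.00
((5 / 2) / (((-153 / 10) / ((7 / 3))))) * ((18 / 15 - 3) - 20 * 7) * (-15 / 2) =-124075 / 306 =-405.47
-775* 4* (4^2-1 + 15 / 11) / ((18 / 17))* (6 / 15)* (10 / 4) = -527000 / 11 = -47909.09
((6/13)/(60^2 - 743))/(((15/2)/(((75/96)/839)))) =5/249290392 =0.00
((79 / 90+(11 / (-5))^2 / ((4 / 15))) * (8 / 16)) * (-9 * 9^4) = -4494285 / 8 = -561785.62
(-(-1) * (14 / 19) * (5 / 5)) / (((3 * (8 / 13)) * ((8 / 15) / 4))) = 455 / 152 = 2.99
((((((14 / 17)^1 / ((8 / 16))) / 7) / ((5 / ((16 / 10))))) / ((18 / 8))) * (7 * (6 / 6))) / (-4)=-224 / 3825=-0.06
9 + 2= 11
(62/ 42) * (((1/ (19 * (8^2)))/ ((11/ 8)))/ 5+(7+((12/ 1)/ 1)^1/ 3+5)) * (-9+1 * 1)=-1382197/ 7315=-188.95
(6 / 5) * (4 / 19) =0.25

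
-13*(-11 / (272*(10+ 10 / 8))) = 143 / 3060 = 0.05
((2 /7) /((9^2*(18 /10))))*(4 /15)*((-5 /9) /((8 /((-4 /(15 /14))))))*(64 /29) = 512 /1712421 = 0.00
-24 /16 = -3 /2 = -1.50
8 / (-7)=-8 / 7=-1.14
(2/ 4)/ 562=1/ 1124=0.00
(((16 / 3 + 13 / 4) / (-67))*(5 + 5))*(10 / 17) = -2575 / 3417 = -0.75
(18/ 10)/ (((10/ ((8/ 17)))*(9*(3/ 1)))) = 4/ 1275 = 0.00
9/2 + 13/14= 5.43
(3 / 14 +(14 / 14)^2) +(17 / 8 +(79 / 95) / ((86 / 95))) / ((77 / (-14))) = 8753 / 13244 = 0.66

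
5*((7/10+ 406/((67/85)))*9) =3110121/134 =23209.86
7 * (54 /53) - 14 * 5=-3332 /53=-62.87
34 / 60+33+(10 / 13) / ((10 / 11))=13421 / 390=34.41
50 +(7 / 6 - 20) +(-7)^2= 481 / 6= 80.17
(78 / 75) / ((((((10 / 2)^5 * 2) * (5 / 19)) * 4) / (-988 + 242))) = -92131 / 781250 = -0.12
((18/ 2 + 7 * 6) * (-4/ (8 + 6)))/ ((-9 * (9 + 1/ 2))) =68/ 399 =0.17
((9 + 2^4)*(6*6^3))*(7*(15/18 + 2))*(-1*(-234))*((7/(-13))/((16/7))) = -35423325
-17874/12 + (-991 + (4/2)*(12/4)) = -4949/2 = -2474.50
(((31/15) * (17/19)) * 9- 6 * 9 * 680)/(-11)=3336.67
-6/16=-3/8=-0.38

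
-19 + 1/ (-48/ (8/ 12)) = -1369/ 72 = -19.01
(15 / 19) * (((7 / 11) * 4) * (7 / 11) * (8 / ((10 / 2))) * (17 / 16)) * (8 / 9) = 1.93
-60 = -60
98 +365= 463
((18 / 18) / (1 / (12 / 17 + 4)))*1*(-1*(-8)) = 640 / 17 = 37.65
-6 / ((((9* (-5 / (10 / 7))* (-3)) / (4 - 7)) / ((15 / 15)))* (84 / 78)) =26 / 147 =0.18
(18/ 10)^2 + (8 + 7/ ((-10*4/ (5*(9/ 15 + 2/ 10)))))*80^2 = 1168081/ 25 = 46723.24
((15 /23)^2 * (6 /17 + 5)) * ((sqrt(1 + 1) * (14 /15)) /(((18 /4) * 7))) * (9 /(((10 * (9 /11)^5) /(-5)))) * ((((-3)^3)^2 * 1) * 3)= -146556410 * sqrt(2) /80937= -2560.78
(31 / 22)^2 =961 / 484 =1.99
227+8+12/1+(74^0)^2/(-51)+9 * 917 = 433499/51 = 8499.98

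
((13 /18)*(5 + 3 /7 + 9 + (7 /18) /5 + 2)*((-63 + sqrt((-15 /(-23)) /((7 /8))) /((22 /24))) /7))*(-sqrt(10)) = -540748*sqrt(483) /2343033 + 135187*sqrt(10) /1260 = 334.21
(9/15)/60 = 1/100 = 0.01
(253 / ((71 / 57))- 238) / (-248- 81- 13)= 2477 / 24282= 0.10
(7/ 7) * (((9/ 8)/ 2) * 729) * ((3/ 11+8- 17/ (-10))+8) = 12971097/ 1760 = 7369.94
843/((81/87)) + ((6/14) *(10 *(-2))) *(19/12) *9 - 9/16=789001/1008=782.74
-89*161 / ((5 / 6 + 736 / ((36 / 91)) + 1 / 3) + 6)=-257922 / 33617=-7.67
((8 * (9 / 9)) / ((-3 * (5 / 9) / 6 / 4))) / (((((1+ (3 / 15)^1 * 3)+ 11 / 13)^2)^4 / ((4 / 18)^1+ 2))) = -81573072100000000 / 408485828788939521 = -0.20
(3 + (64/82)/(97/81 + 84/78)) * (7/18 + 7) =14553791/589170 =24.70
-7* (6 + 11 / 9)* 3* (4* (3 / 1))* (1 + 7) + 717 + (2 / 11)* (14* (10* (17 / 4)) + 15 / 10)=-13734.55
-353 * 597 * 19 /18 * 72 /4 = -4004079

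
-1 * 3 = -3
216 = 216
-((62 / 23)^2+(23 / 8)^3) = -8404471 / 270848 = -31.03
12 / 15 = 4 / 5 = 0.80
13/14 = 0.93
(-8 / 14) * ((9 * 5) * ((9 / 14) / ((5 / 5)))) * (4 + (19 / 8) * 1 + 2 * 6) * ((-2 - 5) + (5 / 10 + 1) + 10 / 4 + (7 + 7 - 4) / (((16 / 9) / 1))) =-25515 / 32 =-797.34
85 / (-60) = -1.42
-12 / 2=-6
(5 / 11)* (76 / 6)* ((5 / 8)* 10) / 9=2375 / 594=4.00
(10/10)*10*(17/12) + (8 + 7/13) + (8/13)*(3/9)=1787/78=22.91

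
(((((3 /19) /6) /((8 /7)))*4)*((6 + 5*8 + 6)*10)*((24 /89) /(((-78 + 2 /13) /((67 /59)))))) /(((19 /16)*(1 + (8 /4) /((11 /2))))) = -5072704 /43599053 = -0.12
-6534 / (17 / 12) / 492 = -6534 / 697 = -9.37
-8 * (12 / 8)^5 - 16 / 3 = -66.08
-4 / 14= -2 / 7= -0.29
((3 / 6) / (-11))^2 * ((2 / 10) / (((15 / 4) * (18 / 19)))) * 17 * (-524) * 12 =-338504 / 27225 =-12.43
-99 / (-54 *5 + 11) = 0.38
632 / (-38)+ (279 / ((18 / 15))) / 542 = -333709 / 20596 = -16.20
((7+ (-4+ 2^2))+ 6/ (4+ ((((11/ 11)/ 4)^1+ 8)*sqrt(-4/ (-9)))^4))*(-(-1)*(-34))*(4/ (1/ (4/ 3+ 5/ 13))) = -55224616/ 33735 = -1637.01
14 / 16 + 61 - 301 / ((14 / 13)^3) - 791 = -47536 / 49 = -970.12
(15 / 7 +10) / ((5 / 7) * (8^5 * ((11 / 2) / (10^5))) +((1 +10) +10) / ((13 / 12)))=0.59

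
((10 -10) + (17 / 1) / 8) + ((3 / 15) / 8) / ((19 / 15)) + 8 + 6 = 16.14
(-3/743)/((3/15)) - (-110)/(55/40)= 79.98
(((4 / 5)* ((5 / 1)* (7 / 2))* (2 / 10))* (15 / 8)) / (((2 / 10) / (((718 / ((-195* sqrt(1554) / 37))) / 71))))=-359* sqrt(1554) / 11076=-1.28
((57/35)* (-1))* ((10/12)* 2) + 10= 7.29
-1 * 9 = -9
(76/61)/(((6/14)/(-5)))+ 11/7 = -16607/1281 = -12.96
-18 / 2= -9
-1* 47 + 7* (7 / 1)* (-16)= -831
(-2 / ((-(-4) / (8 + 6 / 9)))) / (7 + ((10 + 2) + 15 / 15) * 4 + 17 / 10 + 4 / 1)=-0.07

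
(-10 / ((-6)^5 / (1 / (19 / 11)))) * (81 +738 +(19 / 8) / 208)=74955925 / 122923008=0.61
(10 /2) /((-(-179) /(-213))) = -1065 /179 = -5.95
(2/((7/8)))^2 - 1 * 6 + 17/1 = 795/49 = 16.22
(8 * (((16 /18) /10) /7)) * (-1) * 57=-608 /105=-5.79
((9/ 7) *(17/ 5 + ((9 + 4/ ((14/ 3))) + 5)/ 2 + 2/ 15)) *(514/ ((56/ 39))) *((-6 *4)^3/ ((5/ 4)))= -478440608256/ 8575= -55794823.12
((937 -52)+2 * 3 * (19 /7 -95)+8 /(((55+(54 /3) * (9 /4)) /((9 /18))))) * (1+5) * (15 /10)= 3986865 /1337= 2981.95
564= 564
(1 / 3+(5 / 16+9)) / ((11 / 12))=463 / 44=10.52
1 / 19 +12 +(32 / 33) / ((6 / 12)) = 8773 / 627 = 13.99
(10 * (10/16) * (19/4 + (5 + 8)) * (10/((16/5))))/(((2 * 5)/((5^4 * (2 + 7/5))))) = 18859375/256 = 73669.43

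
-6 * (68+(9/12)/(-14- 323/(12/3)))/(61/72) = -481.52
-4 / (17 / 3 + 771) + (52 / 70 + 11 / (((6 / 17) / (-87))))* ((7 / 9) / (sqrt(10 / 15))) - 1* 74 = -63251* sqrt(6) / 60 - 86216 / 1165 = -2656.22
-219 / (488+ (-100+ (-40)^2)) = -219 / 1988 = -0.11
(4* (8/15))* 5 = 32/3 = 10.67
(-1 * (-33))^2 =1089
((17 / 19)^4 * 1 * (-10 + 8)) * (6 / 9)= -334084 / 390963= -0.85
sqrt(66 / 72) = sqrt(33) / 6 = 0.96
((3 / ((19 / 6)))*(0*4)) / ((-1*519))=0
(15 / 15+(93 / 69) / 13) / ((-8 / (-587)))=80.98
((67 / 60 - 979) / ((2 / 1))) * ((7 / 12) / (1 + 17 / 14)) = -128.81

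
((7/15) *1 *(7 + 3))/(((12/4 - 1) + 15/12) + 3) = 56/75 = 0.75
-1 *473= -473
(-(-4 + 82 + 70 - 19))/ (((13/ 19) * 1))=-2451/ 13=-188.54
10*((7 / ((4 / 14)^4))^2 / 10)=282475249 / 256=1103418.94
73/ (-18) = -73/ 18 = -4.06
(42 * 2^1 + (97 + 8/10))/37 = 909/185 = 4.91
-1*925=-925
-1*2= -2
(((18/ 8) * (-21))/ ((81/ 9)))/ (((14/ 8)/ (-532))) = 1596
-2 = -2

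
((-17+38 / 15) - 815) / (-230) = 6221 / 1725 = 3.61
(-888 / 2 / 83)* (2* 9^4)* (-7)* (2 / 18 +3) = 1528686.65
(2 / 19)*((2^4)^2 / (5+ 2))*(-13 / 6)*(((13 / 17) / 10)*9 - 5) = 1219712 / 33915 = 35.96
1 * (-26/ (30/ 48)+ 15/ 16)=-3253/ 80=-40.66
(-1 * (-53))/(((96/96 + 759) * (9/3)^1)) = 53/2280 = 0.02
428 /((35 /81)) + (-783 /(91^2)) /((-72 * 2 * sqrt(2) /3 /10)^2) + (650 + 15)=8773949957 /5299840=1655.51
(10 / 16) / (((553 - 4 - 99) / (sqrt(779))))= sqrt(779) / 720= 0.04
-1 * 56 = -56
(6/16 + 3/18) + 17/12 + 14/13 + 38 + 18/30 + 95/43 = 2941093/67080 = 43.84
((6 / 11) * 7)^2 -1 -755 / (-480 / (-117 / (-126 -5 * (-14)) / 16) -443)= 267489436 / 19437077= 13.76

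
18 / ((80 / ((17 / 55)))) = 153 / 2200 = 0.07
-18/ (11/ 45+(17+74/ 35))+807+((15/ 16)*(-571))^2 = 224301450273/ 780544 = 287365.54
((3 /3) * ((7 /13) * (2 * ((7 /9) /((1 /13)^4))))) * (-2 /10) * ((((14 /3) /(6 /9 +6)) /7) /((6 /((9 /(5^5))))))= -107653 /468750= -0.23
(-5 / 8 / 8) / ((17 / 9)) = -45 / 1088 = -0.04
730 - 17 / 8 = 5823 / 8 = 727.88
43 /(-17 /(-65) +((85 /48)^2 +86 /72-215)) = -6439680 /31510727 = -0.20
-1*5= -5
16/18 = 8/9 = 0.89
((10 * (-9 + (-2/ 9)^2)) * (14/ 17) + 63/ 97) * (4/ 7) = -5576428/ 133569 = -41.75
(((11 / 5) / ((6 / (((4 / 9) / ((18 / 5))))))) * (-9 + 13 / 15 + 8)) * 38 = -836 / 3645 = -0.23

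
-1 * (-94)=94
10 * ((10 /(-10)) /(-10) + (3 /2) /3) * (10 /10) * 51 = 306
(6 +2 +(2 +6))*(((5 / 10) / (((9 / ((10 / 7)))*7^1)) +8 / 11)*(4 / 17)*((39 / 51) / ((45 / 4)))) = 11924224 / 63087255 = 0.19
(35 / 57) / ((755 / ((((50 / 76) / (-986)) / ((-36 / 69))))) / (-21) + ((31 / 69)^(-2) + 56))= -27076175 / 1236952514499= -0.00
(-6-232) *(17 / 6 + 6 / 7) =-2635 / 3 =-878.33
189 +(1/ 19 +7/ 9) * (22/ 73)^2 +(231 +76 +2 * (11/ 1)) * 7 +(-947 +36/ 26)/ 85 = 2498171295493/ 1006941195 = 2480.95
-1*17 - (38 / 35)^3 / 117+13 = -20120372 / 5016375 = -4.01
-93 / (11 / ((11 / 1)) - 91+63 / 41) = 41 / 39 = 1.05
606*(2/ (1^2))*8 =9696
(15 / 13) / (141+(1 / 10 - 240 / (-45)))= 450 / 57109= 0.01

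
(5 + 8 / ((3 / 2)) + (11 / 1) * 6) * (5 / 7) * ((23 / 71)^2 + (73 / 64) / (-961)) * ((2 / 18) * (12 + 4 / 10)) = 2455461889 / 315042336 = 7.79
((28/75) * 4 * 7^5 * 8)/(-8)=-1882384/75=-25098.45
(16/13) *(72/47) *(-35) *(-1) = 40320/611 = 65.99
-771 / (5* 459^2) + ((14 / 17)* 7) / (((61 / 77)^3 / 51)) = 47129527862653 / 79700973435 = 591.33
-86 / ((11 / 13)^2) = -14534 / 121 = -120.12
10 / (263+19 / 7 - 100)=7 / 116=0.06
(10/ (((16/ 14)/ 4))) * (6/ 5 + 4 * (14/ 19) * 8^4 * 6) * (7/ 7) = 2535250.42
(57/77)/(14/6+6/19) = 3249/11627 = 0.28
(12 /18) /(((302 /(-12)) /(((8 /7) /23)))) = -32 /24311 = -0.00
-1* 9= -9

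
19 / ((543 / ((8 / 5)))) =152 / 2715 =0.06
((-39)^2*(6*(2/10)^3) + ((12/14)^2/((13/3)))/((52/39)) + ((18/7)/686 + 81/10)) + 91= 1344023251/7803250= 172.24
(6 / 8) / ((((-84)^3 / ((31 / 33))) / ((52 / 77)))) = -403 / 502020288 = -0.00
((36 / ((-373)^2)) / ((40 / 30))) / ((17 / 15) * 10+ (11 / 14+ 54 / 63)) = 1134 / 75825305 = 0.00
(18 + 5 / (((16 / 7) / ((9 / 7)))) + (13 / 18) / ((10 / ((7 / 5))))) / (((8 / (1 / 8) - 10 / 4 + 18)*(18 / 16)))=75289 / 321975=0.23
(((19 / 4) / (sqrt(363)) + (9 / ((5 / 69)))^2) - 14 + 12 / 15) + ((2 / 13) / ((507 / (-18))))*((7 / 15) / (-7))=19*sqrt(3) / 132 + 846528287 / 54925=15412.69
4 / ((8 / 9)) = 9 / 2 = 4.50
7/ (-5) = -7/ 5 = -1.40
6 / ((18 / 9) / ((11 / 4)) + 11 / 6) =396 / 169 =2.34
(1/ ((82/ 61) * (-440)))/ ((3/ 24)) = -61/ 4510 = -0.01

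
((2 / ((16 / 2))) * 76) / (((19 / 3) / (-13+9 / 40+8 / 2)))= -1053 / 40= -26.32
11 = 11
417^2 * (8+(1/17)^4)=116187239241/83521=1391114.08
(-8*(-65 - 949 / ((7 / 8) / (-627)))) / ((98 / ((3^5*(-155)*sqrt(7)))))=717100771140*sqrt(7) / 343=5531400307.32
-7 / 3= -2.33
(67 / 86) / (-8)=-67 / 688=-0.10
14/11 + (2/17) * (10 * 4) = 1118/187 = 5.98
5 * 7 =35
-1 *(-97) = 97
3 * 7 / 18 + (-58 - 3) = -359 / 6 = -59.83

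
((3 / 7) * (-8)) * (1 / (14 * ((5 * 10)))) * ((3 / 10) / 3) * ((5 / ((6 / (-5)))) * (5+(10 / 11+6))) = 131 / 5390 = 0.02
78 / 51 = 26 / 17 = 1.53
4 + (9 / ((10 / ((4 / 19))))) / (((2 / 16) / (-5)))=-68 / 19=-3.58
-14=-14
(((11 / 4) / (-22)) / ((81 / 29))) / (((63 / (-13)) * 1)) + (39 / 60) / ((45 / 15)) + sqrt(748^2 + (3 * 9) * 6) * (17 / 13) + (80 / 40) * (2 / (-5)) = -23437 / 40824 + 17 * sqrt(559666) / 13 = 977.72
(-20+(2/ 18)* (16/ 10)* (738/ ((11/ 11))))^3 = 171879616/ 125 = 1375036.93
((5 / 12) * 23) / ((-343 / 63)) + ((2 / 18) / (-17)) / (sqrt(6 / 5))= -1.77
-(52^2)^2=-7311616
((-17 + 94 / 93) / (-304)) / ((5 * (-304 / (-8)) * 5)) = 1487 / 26858400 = 0.00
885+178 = 1063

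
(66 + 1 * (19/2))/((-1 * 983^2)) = -151/1932578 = -0.00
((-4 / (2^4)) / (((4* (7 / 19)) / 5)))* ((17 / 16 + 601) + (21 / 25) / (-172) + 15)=-201654429 / 385280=-523.40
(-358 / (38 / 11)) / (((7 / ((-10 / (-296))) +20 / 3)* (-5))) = 5907 / 60952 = 0.10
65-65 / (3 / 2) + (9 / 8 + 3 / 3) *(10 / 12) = 375 / 16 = 23.44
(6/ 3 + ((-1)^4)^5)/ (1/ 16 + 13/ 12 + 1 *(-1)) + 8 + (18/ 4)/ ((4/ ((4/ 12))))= 1621/ 56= 28.95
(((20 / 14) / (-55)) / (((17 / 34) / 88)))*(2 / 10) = -32 / 35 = -0.91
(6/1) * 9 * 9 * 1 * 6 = 2916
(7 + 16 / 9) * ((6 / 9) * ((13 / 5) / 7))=2054 / 945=2.17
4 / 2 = 2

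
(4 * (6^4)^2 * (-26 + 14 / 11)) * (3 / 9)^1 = -609140736 / 11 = -55376430.55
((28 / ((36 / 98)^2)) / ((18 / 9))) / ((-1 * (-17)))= 16807 / 2754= 6.10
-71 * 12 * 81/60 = -1150.20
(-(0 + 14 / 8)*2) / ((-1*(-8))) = -7 / 16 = -0.44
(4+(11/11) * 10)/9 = 14/9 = 1.56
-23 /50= -0.46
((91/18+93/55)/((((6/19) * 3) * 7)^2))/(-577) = -0.00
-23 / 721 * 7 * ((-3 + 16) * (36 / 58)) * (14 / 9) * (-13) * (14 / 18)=761852 / 26883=28.34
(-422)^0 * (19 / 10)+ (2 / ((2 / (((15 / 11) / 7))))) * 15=3713 / 770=4.82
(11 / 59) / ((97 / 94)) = 1034 / 5723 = 0.18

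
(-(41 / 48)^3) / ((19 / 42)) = -482447 / 350208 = -1.38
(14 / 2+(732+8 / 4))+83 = 824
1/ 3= 0.33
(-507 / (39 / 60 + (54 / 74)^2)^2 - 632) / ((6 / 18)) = -3127759716984 / 1048270129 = -2983.73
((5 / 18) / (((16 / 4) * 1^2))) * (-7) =-35 / 72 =-0.49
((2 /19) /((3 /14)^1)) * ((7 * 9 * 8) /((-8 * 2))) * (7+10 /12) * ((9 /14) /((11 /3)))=-8883 /418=-21.25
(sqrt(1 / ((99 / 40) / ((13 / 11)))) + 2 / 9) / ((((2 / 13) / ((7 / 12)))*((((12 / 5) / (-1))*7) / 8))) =-65*sqrt(130) / 594-65 / 162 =-1.65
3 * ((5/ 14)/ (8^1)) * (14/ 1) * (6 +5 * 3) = 315/ 8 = 39.38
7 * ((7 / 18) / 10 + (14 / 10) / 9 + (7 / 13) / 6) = 931 / 468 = 1.99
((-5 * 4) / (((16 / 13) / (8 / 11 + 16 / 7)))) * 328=-1236560 / 77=-16059.22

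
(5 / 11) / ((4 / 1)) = 5 / 44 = 0.11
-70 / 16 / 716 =-35 / 5728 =-0.01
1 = 1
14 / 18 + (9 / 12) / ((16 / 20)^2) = 1123 / 576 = 1.95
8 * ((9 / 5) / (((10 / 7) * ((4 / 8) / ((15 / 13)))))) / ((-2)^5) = -189 / 260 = -0.73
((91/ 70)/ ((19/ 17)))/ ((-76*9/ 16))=-442/ 16245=-0.03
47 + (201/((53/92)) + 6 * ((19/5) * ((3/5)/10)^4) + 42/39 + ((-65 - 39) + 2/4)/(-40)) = 8603249721601/21531250000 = 399.57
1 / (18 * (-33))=-1 / 594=-0.00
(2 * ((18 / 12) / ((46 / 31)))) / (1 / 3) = 279 / 46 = 6.07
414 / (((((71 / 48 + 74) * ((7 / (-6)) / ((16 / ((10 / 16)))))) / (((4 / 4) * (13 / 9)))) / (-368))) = 63975.71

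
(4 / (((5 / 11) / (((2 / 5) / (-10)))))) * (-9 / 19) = 396 / 2375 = 0.17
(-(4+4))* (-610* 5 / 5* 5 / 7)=24400 / 7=3485.71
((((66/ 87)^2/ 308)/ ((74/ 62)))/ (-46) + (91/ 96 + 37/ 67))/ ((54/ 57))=918437590583/ 580018888512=1.58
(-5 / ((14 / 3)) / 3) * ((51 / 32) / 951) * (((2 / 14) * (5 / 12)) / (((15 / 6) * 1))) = -85 / 5964672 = -0.00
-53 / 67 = -0.79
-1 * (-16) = 16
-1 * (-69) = 69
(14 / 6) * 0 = 0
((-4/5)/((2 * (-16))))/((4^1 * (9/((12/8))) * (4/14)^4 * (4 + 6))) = 0.02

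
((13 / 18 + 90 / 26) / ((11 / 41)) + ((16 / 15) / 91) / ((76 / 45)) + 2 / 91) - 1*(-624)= 19906345 / 31122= 639.62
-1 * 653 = -653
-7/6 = -1.17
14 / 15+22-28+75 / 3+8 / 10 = 311 / 15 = 20.73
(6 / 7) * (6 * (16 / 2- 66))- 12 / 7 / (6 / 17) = -2122 / 7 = -303.14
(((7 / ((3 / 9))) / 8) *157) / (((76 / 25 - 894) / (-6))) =35325 / 12728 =2.78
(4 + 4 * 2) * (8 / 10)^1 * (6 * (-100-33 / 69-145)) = -1626048 / 115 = -14139.55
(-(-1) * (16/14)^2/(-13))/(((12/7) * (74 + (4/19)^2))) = -2888/3648645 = -0.00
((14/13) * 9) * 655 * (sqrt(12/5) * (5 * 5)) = 825300 * sqrt(15)/13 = 245874.86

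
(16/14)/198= 4/693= 0.01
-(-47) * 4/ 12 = 15.67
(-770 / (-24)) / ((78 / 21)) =2695 / 312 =8.64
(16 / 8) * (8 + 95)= 206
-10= -10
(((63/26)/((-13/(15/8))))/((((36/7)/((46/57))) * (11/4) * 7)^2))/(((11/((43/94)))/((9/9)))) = -796145/824372642808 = -0.00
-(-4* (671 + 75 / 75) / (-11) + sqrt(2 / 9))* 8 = -21504 / 11 - 8* sqrt(2) / 3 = -1958.68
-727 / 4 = -181.75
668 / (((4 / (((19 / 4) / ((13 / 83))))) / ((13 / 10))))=263359 / 40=6583.98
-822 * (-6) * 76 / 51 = 124944 / 17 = 7349.65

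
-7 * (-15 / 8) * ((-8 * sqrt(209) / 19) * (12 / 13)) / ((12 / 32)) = -3360 * sqrt(209) / 247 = -196.66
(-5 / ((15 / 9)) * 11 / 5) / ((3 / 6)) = -66 / 5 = -13.20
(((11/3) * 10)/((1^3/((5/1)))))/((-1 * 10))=-55/3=-18.33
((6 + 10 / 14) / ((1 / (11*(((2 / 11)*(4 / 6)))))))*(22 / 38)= 2068 / 399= 5.18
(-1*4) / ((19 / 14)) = -56 / 19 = -2.95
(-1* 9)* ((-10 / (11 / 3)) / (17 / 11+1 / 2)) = 12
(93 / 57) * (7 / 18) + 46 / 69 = 445 / 342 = 1.30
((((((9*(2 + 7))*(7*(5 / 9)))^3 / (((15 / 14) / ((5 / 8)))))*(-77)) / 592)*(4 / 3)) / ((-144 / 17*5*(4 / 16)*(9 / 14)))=550009075 / 1184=464534.69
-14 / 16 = -0.88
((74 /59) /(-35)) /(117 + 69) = -37 /192045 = -0.00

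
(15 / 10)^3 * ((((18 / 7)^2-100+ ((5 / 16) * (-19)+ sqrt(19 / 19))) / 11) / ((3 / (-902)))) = 28445103 / 3136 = 9070.50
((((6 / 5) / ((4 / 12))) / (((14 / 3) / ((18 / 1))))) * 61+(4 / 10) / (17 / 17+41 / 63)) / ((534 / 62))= 15934341 / 161980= 98.37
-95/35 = -19/7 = -2.71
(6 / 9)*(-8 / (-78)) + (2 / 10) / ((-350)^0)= 157 / 585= 0.27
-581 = -581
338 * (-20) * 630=-4258800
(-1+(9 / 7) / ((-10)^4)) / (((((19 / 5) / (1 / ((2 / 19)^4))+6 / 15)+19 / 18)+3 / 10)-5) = 4320614421 / 14017780000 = 0.31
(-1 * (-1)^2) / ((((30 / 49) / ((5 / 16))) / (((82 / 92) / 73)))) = -2009 / 322368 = -0.01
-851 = -851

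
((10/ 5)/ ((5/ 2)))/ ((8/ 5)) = 1/ 2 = 0.50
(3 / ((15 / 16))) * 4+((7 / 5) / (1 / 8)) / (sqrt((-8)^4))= 519 / 40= 12.98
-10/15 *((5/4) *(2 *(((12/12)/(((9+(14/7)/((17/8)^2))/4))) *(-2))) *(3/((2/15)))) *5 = 433500/2729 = 158.85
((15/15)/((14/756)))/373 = 54/373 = 0.14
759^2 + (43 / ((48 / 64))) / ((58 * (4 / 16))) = 50119391 / 87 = 576084.95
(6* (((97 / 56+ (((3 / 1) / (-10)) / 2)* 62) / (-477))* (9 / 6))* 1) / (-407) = -2119 / 6039880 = -0.00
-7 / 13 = -0.54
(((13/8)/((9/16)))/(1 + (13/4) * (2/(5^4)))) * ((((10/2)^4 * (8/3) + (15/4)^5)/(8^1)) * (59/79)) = 3546476171875/5517268992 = 642.80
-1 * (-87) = 87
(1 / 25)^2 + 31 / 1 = 19376 / 625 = 31.00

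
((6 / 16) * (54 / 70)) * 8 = 81 / 35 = 2.31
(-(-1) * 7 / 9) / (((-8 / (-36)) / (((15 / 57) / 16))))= 35 / 608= 0.06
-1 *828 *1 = -828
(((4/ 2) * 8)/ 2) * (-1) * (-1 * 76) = 608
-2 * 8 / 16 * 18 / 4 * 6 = -27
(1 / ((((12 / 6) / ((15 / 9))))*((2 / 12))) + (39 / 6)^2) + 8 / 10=961 / 20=48.05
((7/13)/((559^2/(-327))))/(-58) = 2289/235610674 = 0.00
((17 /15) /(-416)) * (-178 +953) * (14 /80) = -3689 /9984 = -0.37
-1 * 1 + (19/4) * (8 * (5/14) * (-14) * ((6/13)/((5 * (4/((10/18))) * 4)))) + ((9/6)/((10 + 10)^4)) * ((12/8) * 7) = -1.61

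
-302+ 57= -245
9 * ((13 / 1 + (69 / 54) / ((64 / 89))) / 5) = 17023 / 640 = 26.60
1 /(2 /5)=5 /2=2.50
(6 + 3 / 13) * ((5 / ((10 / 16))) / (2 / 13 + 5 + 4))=648 / 119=5.45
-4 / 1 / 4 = -1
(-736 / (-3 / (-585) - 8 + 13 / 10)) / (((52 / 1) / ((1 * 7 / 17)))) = 5520 / 6341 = 0.87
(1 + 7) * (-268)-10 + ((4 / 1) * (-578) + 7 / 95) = -4465.93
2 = 2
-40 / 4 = -10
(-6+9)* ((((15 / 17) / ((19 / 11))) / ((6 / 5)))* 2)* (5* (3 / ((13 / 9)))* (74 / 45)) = 183150 / 4199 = 43.62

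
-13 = -13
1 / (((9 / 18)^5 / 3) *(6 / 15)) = 240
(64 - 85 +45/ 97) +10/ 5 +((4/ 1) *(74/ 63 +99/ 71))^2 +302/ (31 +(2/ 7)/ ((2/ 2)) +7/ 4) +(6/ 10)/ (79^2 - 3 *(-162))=165961175329460503/ 1725180938628525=96.20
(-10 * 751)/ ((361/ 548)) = -4115480/ 361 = -11400.22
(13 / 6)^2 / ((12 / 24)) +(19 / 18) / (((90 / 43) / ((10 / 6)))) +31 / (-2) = -5123 / 972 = -5.27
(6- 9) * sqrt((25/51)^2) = -25/17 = -1.47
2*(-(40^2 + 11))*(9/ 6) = -4833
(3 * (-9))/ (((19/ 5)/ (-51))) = 6885/ 19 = 362.37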